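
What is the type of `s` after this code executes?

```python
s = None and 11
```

'and' returns first falsy value (None)

NoneType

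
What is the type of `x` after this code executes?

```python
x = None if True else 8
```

Ternary: condition is True, if branch (None) taken → NoneType

NoneType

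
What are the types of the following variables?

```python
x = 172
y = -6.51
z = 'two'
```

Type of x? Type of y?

x is int; y is float

int, float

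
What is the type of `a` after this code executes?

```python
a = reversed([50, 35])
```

reversed() on a list returns a list_reverseiterator

list_reverseiterator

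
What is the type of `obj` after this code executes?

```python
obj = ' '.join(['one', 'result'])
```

str.join() returns str

str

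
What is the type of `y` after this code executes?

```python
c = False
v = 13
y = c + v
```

bool + int returns int (False is 0, so 0 + 13 = 13)

int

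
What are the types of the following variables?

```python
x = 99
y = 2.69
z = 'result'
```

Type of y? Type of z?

y is float; z is str

float, str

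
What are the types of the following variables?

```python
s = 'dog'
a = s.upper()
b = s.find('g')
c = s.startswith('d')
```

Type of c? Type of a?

str.startswith() returns bool; str.upper() returns str

bool, str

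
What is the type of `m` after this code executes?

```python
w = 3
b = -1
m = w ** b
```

int ** negative int returns float

float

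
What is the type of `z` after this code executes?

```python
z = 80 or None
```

'or' returns first truthy value (80, int)

int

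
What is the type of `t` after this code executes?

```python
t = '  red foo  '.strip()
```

str.strip() returns str

str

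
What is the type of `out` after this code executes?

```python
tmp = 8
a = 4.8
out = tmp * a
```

int * float returns float (8 * 4.8 = 38.4)

float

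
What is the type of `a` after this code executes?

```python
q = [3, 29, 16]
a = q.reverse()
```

list.reverse() returns None

NoneType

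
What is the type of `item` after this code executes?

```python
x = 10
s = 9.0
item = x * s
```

int * float returns float (10 * 9.0 = 90.0)

float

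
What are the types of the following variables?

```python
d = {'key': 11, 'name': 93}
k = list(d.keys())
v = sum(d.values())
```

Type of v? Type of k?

sum of int values returns int; list(...) returns list

int, list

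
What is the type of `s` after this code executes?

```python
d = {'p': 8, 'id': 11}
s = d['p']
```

Accessing dict[str, int] with key 'p' returns int value 8

int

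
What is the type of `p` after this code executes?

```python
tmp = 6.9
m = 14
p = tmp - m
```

float - int returns float (6.9 - 14 = -7.1)

float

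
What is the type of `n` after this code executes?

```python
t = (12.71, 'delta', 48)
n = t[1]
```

Index 1 of tuple is 'delta' which is str

str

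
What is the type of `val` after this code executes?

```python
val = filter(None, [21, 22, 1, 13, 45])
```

filter() returns a filter iterator object

filter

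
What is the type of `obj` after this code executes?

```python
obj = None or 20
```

'or' with None returns the other value (20, int)

int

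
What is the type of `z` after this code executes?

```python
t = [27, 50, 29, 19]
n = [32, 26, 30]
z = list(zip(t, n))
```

list(zip(...)) returns a list of tuples

list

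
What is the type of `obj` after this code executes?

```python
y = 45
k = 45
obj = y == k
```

Equality comparison returns bool

bool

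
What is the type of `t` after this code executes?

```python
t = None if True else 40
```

Ternary: condition is True, if branch (None) taken → NoneType

NoneType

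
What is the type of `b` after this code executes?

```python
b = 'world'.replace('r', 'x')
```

str.replace() returns str

str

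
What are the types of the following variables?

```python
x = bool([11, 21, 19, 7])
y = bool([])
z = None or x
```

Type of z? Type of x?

None or <bool> returns the bool; bool() returns bool

bool, bool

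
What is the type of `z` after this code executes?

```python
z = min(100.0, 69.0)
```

min() of floats returns float

float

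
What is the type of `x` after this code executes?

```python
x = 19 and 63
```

'and' returns the last value when all truthy (63, which is int)

int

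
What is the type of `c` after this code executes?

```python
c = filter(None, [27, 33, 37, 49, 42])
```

filter() returns a filter iterator object

filter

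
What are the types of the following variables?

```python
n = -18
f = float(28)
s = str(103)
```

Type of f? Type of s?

f is float; s is str

float, str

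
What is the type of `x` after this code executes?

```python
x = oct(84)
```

oct() returns str representation

str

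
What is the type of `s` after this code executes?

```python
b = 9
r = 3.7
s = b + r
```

int + float returns float (9 + 3.7 = 12.7)

float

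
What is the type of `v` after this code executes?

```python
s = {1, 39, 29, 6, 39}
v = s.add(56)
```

set.add() returns None (mutates in place)

NoneType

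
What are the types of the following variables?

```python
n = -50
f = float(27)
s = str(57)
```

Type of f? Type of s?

f is float; s is str

float, str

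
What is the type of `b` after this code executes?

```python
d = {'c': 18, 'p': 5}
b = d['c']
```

Accessing dict[str, int] with key 'c' returns int value 18

int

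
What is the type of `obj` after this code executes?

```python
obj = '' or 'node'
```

'or' returns first truthy value ('node', which is str)

str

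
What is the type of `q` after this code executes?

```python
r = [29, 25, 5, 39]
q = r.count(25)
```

list.count() returns int

int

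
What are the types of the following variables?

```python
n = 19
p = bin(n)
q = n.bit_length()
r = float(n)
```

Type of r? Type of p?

float() returns float; bin() returns str

float, str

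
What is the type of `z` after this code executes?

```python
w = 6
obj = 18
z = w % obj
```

int % int returns int (6 % 18 = 6)

int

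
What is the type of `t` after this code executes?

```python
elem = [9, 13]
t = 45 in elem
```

'in' operator returns bool

bool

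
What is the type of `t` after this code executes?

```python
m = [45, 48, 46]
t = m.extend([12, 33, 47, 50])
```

list.extend() returns None

NoneType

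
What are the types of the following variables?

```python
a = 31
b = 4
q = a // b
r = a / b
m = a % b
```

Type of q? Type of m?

int // int returns int; int % int returns int

int, int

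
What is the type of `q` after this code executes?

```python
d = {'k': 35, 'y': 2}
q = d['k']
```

Accessing dict[str, int] with key 'k' returns int value 35

int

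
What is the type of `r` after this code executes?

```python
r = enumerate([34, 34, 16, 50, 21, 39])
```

enumerate() returns an enumerate iterator object

enumerate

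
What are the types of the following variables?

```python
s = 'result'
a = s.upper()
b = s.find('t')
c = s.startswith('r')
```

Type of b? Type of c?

str.find() returns int; str.startswith() returns bool

int, bool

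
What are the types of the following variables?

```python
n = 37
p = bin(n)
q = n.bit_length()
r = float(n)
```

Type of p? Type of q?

bin() returns str; int.bit_length() returns int

str, int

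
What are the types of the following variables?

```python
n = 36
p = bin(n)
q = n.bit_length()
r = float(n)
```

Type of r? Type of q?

float() returns float; int.bit_length() returns int

float, int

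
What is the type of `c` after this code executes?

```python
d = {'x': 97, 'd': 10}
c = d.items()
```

dict.items() returns a dict_items view

dict_items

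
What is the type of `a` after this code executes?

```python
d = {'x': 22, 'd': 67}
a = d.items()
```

dict.items() returns a dict_items view

dict_items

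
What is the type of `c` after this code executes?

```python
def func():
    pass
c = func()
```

A function with no return statement returns None

NoneType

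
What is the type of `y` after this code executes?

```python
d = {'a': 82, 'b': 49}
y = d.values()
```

.values() returns a dict_values view object

dict_values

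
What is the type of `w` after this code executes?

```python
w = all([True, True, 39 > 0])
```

all() returns bool

bool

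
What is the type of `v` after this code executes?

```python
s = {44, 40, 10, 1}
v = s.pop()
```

Popping from a set of ints returns int

int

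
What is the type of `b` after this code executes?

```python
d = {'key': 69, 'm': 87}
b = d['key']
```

Accessing dict[str, int] with key 'key' returns int value 69

int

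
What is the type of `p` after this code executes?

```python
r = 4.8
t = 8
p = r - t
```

float - int returns float (4.8 - 8 = -3.2)

float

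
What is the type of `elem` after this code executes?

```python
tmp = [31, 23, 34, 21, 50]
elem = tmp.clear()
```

list.clear() returns None

NoneType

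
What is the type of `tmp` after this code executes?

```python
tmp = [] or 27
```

'or' returns first truthy value (27, which is int)

int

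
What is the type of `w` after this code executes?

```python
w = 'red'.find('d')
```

str.find() returns int (index, or -1)

int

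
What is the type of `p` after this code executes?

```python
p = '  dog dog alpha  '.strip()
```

str.strip() returns str

str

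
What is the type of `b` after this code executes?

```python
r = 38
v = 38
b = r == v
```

Equality comparison returns bool

bool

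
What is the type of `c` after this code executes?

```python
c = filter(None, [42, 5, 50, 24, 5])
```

filter() returns a filter iterator object

filter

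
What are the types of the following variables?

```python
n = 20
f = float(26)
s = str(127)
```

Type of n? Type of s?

n is int; s is str

int, str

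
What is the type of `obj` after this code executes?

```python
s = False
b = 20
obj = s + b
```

bool + int returns int (False is 0, so 0 + 20 = 20)

int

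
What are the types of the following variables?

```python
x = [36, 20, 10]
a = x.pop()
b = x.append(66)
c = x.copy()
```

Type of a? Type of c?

list.pop() returns the element (int); list.copy() returns list

int, list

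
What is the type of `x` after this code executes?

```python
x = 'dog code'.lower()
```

str.lower() returns str

str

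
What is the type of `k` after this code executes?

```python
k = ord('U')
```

ord() returns int (Unicode code point)

int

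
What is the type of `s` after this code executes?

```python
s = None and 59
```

'and' returns first falsy value (None)

NoneType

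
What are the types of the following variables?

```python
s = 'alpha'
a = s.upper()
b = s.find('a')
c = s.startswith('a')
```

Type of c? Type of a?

str.startswith() returns bool; str.upper() returns str

bool, str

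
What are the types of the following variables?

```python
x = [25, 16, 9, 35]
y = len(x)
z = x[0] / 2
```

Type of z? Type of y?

int / int returns float; len() returns int

float, int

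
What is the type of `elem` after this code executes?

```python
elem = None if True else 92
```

Ternary: condition is True, if branch (None) taken → NoneType

NoneType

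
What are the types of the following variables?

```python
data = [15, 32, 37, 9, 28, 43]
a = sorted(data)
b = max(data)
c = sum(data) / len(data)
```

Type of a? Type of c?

sorted() returns list; int / int returns float

list, float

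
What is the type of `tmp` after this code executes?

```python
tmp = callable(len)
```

callable() returns bool

bool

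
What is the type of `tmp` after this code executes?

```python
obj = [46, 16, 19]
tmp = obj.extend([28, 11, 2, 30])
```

list.extend() returns None

NoneType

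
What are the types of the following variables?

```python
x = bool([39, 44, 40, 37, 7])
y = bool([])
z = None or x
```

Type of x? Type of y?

bool() returns bool; bool() returns bool

bool, bool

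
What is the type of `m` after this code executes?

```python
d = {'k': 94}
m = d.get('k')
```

dict.get() returns the value (int) when key is found

int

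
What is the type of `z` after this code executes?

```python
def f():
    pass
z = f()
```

A function with no return statement returns None

NoneType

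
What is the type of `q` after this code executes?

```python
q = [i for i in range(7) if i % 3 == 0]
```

A list comprehension [...] produces a list

list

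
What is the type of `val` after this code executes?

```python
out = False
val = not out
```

'not' always returns bool

bool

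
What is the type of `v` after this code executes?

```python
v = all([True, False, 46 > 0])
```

all() returns bool

bool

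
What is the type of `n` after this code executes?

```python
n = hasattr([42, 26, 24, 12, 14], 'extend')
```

hasattr() returns bool

bool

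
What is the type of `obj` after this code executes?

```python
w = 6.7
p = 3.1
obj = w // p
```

float // float returns float (floor division preserves float type)

float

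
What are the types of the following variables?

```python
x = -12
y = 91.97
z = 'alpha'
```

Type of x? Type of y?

x is int; y is float

int, float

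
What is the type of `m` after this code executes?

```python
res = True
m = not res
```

'not' always returns bool

bool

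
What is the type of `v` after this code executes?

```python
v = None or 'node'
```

'or' with None returns the other value ('node', str)

str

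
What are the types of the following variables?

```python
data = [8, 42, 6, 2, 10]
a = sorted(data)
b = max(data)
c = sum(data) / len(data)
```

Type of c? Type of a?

int / int returns float; sorted() returns list

float, list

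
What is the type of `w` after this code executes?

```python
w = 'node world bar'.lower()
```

str.lower() returns str

str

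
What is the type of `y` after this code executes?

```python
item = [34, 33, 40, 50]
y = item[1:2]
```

Slicing a list always returns a list

list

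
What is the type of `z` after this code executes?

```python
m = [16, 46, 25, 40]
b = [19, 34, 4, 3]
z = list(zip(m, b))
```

list(zip(...)) returns a list of tuples

list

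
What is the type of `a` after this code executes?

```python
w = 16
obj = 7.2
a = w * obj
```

int * float returns float (16 * 7.2 = 115.2)

float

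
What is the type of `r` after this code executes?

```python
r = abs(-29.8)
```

abs() of float returns float

float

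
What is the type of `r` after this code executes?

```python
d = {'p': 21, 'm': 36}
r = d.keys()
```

.keys() returns a dict_keys view object

dict_keys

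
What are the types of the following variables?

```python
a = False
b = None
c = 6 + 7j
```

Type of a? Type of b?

a is bool; b is NoneType

bool, NoneType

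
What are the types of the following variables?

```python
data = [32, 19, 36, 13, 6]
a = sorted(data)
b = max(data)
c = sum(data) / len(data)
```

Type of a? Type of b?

sorted() returns list; max of ints returns int

list, int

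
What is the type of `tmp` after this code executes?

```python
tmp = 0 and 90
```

'and' returns the first falsy value (0, which is int)

int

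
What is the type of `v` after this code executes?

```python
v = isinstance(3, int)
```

isinstance() returns bool

bool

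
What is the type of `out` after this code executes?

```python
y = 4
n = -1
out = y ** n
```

int ** negative int returns float

float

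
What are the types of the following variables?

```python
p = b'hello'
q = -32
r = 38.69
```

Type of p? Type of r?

p is bytes; r is float

bytes, float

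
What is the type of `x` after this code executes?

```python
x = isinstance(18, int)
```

isinstance() returns bool

bool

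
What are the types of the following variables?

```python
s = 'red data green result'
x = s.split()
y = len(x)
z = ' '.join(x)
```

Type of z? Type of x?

str.join() returns str; str.split() returns list

str, list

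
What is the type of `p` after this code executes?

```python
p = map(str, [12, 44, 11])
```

map() returns a map iterator object

map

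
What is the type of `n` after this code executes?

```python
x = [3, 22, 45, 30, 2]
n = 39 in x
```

'in' operator returns bool

bool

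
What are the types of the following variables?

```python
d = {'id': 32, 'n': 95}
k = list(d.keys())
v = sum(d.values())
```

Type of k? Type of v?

list(...) returns list; sum of int values returns int

list, int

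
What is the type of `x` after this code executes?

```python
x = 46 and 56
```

'and' returns the last value when all truthy (56, which is int)

int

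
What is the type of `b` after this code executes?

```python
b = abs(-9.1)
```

abs() of float returns float

float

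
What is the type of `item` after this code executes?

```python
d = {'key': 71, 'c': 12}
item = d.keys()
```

.keys() returns a dict_keys view object

dict_keys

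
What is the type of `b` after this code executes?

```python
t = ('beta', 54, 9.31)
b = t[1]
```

Index 1 of tuple is 54 which is int

int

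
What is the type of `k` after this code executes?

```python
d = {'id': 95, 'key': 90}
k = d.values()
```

.values() returns a dict_values view object

dict_values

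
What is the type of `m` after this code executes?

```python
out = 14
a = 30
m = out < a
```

Comparison operators return bool

bool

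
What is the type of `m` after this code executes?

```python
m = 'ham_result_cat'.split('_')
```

str.split() returns list

list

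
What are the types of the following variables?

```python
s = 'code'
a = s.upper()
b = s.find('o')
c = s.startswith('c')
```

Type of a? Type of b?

str.upper() returns str; str.find() returns int

str, int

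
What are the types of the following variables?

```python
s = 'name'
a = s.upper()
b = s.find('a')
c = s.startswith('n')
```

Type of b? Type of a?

str.find() returns int; str.upper() returns str

int, str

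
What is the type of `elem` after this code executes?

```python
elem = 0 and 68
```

'and' returns the first falsy value (0, which is int)

int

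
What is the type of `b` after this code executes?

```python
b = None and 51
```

'and' returns first falsy value (None)

NoneType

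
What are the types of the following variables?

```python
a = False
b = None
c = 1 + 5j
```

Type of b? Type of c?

b is NoneType; c is complex

NoneType, complex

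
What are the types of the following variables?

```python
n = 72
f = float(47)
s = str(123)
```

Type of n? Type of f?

n is int; f is float

int, float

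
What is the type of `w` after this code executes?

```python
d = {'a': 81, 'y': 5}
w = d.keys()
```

.keys() returns a dict_keys view object

dict_keys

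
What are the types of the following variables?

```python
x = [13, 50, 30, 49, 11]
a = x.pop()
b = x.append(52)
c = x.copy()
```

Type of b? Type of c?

list.append() returns None; list.copy() returns list

NoneType, list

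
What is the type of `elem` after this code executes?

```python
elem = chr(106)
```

chr() returns str (single character)

str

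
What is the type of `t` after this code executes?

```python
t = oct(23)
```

oct() returns str representation

str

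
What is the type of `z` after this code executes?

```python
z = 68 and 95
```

'and' returns the last value when all truthy (95, which is int)

int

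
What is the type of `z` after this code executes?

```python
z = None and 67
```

'and' returns first falsy value (None)

NoneType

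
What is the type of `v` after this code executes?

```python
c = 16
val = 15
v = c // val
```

int // int returns int (16 // 15 = 1)

int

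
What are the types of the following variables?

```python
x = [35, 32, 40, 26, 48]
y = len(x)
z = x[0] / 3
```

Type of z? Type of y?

int / int returns float; len() returns int

float, int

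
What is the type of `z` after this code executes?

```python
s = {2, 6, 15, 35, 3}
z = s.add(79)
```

set.add() returns None (mutates in place)

NoneType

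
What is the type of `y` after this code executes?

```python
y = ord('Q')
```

ord() returns int (Unicode code point)

int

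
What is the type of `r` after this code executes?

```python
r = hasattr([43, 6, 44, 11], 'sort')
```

hasattr() returns bool

bool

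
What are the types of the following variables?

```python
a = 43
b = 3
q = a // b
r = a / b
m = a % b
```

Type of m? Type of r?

int % int returns int; int / int returns float

int, float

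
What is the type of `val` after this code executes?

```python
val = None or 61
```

'or' with None returns the other value (61, int)

int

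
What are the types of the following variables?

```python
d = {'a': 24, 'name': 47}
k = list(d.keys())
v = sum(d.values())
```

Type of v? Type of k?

sum of int values returns int; list(...) returns list

int, list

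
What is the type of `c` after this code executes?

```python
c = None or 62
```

'or' with None returns the other value (62, int)

int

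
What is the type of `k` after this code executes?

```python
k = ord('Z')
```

ord() returns int (Unicode code point)

int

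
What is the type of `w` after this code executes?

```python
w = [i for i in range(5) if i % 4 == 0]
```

A list comprehension [...] produces a list

list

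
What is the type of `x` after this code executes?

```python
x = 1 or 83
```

'or' returns the first truthy value (1, which is int)

int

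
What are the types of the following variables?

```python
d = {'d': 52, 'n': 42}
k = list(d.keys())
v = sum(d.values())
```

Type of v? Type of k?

sum of int values returns int; list(...) returns list

int, list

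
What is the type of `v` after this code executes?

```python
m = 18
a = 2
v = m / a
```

int / int always returns float in Python 3 (18 / 2 = 9)

float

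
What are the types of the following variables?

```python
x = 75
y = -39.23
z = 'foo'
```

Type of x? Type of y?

x is int; y is float

int, float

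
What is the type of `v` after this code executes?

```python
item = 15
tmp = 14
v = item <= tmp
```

Comparison operators return bool

bool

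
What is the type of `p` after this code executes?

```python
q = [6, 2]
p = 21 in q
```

'in' operator returns bool

bool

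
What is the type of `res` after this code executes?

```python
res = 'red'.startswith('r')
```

str.startswith() returns bool

bool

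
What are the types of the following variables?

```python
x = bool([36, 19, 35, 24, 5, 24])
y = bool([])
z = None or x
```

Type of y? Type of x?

bool() returns bool; bool() returns bool

bool, bool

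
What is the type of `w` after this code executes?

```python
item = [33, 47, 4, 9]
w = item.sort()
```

list.sort() returns None (sorts in place)

NoneType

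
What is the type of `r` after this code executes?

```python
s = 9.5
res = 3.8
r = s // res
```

float // float returns float (floor division preserves float type)

float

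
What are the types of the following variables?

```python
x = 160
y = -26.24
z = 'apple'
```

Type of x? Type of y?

x is int; y is float

int, float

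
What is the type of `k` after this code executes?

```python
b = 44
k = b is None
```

'is' comparison returns bool

bool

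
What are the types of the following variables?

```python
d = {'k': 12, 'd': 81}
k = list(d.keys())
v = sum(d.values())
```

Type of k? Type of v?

list(...) returns list; sum of int values returns int

list, int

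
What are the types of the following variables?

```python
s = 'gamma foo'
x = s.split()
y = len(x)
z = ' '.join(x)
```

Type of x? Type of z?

str.split() returns list; str.join() returns str

list, str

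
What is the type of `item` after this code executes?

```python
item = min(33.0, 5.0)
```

min() of floats returns float

float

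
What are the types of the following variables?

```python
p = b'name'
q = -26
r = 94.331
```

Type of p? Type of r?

p is bytes; r is float

bytes, float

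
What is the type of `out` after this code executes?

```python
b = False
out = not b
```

'not' always returns bool

bool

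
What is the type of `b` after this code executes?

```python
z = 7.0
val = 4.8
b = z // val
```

float // float returns float (floor division preserves float type)

float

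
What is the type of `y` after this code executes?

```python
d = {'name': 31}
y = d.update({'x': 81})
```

dict.update() returns None

NoneType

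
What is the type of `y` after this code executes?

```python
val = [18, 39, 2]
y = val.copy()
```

list.copy() returns list

list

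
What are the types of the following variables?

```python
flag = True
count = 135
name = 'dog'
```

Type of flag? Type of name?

flag is bool; name is str

bool, str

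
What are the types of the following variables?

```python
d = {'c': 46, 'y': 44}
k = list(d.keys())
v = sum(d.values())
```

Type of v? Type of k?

sum of int values returns int; list(...) returns list

int, list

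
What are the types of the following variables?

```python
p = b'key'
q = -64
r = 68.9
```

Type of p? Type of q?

p is bytes; q is int

bytes, int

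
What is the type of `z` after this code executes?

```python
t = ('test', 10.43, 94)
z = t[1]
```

Index 1 of tuple is 10.43 which is float

float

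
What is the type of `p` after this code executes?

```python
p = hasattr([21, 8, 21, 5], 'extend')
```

hasattr() returns bool

bool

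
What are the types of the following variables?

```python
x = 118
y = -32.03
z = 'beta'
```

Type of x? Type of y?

x is int; y is float

int, float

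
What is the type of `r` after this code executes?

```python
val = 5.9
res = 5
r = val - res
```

float - int returns float (5.9 - 5 = 0.9)

float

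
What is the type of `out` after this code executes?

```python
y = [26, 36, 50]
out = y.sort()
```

list.sort() returns None (sorts in place)

NoneType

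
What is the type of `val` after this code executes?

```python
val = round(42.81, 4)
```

round() with ndigits arg returns float

float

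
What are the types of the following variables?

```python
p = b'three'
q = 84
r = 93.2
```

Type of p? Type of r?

p is bytes; r is float

bytes, float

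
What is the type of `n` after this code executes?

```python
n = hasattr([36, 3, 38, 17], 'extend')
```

hasattr() returns bool

bool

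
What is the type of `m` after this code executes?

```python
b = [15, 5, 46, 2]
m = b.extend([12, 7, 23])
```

list.extend() returns None

NoneType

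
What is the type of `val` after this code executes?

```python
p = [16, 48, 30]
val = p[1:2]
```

Slicing a list always returns a list

list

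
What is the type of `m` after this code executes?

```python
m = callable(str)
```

callable() returns bool

bool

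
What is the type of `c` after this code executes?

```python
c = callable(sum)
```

callable() returns bool

bool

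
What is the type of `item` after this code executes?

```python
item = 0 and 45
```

'and' returns the first falsy value (0, which is int)

int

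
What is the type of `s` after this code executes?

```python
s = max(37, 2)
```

max() of ints returns int

int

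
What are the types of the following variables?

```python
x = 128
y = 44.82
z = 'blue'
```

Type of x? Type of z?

x is int; z is str

int, str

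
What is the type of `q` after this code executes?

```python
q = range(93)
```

range() returns a range object

range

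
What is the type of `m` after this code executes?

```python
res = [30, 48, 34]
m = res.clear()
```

list.clear() returns None

NoneType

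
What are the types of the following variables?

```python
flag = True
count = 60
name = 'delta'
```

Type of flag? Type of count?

flag is bool; count is int

bool, int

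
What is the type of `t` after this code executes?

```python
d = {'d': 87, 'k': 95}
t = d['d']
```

Accessing dict[str, int] with key 'd' returns int value 87

int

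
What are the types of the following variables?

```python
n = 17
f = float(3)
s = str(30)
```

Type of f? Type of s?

f is float; s is str

float, str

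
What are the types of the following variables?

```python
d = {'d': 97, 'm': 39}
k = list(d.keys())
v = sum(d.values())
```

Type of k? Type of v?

list(...) returns list; sum of int values returns int

list, int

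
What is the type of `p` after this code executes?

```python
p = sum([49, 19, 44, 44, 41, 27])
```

sum() of ints returns int

int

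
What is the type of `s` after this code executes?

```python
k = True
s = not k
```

'not' always returns bool

bool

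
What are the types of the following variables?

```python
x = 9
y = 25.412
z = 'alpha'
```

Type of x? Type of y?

x is int; y is float

int, float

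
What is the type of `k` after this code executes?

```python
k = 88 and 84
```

'and' returns the last value when all truthy (84, which is int)

int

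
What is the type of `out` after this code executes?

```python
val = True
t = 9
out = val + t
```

bool + int returns int (True is 1, so 1 + 9 = 10)

int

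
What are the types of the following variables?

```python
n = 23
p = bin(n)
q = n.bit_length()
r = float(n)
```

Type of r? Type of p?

float() returns float; bin() returns str

float, str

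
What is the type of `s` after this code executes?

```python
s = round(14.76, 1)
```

round() with ndigits arg returns float

float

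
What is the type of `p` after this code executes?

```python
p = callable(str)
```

callable() returns bool

bool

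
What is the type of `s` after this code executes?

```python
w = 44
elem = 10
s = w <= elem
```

Comparison operators return bool

bool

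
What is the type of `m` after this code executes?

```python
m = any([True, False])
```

any() returns bool

bool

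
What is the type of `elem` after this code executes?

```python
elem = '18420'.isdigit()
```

str.isdigit() returns bool

bool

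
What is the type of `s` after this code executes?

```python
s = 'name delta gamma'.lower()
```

str.lower() returns str

str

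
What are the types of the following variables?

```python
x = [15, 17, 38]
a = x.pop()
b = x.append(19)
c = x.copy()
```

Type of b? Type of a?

list.append() returns None; list.pop() returns the element (int)

NoneType, int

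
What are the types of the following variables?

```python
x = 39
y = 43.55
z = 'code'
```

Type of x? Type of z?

x is int; z is str

int, str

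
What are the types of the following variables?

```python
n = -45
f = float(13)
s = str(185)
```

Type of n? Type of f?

n is int; f is float

int, float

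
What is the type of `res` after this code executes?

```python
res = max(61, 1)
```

max() of ints returns int

int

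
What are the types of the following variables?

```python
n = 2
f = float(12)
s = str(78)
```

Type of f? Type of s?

f is float; s is str

float, str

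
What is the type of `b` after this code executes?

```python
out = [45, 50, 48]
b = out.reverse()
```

list.reverse() returns None

NoneType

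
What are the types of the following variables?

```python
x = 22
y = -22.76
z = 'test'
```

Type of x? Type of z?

x is int; z is str

int, str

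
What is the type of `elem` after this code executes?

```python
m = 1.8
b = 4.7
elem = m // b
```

float // float returns float (floor division preserves float type)

float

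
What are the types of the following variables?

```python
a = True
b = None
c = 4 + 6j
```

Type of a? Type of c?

a is bool; c is complex

bool, complex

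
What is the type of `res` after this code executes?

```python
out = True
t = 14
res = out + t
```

bool + int returns int (True is 1, so 1 + 14 = 15)

int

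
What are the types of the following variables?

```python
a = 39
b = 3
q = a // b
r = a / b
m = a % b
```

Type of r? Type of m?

int / int returns float; int % int returns int

float, int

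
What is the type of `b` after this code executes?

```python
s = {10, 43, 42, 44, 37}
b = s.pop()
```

Popping from a set of ints returns int

int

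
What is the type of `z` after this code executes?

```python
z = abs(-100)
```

abs() of int returns int

int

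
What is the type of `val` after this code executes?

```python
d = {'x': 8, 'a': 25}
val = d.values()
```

.values() returns a dict_values view object

dict_values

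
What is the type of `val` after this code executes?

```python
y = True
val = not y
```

'not' always returns bool

bool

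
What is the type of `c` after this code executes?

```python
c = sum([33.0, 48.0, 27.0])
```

sum() of floats returns float

float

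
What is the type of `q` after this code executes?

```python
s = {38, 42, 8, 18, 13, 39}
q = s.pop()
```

Popping from a set of ints returns int

int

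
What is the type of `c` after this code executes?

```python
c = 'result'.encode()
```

str.encode() returns bytes

bytes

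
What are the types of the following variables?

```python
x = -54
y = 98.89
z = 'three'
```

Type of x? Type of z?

x is int; z is str

int, str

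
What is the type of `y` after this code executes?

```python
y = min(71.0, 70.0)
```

min() of floats returns float

float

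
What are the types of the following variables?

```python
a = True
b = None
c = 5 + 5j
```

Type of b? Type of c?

b is NoneType; c is complex

NoneType, complex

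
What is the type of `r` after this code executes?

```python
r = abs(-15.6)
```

abs() of float returns float

float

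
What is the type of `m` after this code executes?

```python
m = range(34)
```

range() returns a range object

range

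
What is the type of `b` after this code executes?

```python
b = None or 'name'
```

'or' with None returns the other value ('name', str)

str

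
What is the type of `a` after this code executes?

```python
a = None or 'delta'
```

'or' with None returns the other value ('delta', str)

str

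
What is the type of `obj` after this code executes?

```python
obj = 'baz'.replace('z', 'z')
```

str.replace() returns str

str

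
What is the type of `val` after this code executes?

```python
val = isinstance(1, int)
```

isinstance() returns bool

bool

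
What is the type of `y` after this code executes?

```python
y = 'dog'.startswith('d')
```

str.startswith() returns bool

bool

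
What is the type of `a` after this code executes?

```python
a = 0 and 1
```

'and' returns the first falsy value (0, which is int)

int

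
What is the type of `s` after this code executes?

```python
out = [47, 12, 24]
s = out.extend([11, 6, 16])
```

list.extend() returns None

NoneType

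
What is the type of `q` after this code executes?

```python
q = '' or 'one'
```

'or' returns first truthy value ('one', which is str)

str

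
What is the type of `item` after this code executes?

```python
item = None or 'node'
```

'or' with None returns the other value ('node', str)

str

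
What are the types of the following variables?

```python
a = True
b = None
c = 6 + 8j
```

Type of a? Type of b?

a is bool; b is NoneType

bool, NoneType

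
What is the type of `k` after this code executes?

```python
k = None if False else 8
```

Ternary: condition is False, else branch (8) taken → int

int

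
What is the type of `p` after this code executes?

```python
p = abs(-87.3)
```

abs() of float returns float

float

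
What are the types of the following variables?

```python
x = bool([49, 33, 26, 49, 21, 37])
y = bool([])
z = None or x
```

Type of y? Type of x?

bool() returns bool; bool() returns bool

bool, bool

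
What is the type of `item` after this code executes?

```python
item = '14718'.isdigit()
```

str.isdigit() returns bool

bool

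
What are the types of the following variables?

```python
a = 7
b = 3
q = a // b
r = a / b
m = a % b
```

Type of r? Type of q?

int / int returns float; int // int returns int

float, int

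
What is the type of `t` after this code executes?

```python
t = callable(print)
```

callable() returns bool

bool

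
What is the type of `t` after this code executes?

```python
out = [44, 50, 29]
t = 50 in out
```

'in' operator returns bool

bool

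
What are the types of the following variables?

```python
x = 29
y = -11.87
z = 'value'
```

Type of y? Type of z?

y is float; z is str

float, str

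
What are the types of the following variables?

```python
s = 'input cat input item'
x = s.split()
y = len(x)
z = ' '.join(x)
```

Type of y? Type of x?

len() returns int; str.split() returns list

int, list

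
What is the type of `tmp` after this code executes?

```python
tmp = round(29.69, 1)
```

round() with ndigits arg returns float

float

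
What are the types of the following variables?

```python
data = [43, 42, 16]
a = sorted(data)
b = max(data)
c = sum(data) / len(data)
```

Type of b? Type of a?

max of ints returns int; sorted() returns list

int, list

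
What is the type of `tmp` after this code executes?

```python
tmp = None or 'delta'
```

'or' with None returns the other value ('delta', str)

str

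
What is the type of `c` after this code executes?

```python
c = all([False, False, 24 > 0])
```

all() returns bool

bool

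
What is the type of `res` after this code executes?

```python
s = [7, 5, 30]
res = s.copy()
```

list.copy() returns list

list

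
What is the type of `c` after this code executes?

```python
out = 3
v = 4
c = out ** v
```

int ** positive int returns int (3 ** 4 = 81)

int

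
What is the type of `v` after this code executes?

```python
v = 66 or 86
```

'or' returns the first truthy value (66, which is int)

int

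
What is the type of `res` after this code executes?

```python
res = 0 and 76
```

'and' returns the first falsy value (0, which is int)

int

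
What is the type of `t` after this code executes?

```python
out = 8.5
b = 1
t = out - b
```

float - int returns float (8.5 - 1 = 7.5)

float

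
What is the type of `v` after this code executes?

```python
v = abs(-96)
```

abs() of int returns int

int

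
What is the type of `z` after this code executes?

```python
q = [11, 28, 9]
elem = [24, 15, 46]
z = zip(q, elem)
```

zip() returns a zip iterator object

zip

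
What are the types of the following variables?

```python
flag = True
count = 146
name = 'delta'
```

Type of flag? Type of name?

flag is bool; name is str

bool, str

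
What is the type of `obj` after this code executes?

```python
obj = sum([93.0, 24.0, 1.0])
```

sum() of floats returns float

float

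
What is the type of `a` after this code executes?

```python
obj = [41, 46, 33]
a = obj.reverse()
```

list.reverse() returns None

NoneType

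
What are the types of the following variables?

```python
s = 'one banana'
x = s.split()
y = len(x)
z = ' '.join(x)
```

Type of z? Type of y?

str.join() returns str; len() returns int

str, int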